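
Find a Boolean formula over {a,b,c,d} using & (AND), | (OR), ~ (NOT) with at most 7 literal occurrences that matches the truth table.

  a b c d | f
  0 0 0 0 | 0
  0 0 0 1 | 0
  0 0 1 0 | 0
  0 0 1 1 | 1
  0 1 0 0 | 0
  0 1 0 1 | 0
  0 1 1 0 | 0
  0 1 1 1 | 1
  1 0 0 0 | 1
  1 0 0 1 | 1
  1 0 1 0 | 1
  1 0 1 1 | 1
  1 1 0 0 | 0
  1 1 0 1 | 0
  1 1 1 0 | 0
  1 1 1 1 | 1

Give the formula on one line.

  ~b = 1111000011110000
  (a & ~b) = 0000000011110000
  (d & c) = 0001000100010001
  ((a & ~b) | (d & c)) = 0001000111110001

((a & ~b) | (d & c))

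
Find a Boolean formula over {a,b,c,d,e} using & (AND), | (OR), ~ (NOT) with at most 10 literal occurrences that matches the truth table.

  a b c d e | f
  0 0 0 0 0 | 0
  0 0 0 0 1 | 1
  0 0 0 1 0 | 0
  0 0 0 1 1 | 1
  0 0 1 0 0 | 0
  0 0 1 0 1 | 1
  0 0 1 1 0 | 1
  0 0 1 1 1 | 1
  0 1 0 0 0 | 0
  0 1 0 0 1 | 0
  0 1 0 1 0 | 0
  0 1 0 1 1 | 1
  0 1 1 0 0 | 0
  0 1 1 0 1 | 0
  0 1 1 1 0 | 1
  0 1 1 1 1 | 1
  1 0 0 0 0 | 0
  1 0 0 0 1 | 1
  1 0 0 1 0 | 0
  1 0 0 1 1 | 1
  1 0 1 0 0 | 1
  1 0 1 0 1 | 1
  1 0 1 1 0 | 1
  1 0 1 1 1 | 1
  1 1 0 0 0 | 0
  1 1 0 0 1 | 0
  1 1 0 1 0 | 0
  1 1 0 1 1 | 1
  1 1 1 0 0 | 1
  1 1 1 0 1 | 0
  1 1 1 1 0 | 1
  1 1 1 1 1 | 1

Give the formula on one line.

  ~b = 11111111000000001111111100000000
  (e & ~b) = 01010101000000000101010100000000
  ((e & ~b) | d) = 01110111001100110111011100110011
  ~e = 10101010101010101010101010101010
  (~e & a) = 00000000000000001010101010101010
  (((e & ~b) | d) | (~e & a)) = 01110111001100111111111110111011
  (e | c) = 01011111010111110101111101011111
  ((((e & ~b) | d) | (~e & a)) & (e | c)) = 01010111000100110101111100011011

((((e & ~b) | d) | (~e & a)) & (e | c))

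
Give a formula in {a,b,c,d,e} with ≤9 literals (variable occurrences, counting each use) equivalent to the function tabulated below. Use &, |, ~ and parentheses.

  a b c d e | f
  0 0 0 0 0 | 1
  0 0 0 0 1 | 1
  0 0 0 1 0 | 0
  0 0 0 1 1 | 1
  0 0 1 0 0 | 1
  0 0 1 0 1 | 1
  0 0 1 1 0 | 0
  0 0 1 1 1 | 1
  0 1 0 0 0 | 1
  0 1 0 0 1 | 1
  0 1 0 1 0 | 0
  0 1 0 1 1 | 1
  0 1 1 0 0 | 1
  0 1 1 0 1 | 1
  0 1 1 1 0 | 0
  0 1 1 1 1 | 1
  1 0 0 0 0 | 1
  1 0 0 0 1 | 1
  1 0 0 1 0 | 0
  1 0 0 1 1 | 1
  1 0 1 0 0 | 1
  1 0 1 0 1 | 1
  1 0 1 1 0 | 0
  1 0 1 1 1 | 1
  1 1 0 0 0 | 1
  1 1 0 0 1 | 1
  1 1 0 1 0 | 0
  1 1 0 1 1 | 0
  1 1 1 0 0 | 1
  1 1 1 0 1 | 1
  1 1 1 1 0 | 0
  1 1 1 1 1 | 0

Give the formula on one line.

(~d | (((b & ~a) | (d & ~b)) & e))

  ~d = 11001100110011001100110011001100
  ~a = 11111111111111110000000000000000
  (b & ~a) = 00000000111111110000000000000000
  ~b = 11111111000000001111111100000000
  (d & ~b) = 00110011000000000011001100000000
  ((b & ~a) | (d & ~b)) = 00110011111111110011001100000000
  (((b & ~a) | (d & ~b)) & e) = 00010001010101010001000100000000
  (~d | (((b & ~a) | (d & ~b)) & e)) = 11011101110111011101110111001100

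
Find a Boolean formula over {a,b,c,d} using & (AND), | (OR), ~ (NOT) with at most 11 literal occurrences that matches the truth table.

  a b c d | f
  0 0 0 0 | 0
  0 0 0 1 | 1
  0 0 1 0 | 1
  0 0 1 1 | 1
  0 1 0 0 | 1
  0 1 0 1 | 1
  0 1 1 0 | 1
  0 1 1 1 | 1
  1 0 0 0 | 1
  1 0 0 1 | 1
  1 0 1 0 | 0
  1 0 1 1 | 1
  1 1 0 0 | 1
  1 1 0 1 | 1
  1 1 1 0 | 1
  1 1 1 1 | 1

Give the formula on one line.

(((~a | ~c) & (c | ((b & ~c) | a))) | ((a & b) | d))

  ~a = 1111111100000000
  ~c = 1100110011001100
  (~a | ~c) = 1111111111001100
  (b & ~c) = 0000110000001100
  ((b & ~c) | a) = 0000110011111111
  (c | ((b & ~c) | a)) = 0011111111111111
  ((~a | ~c) & (c | ((b & ~c) | a))) = 0011111111001100
  (a & b) = 0000000000001111
  ((a & b) | d) = 0101010101011111
  (((~a | ~c) & (c | ((b & ~c) | a))) | ((a & b) | d)) = 0111111111011111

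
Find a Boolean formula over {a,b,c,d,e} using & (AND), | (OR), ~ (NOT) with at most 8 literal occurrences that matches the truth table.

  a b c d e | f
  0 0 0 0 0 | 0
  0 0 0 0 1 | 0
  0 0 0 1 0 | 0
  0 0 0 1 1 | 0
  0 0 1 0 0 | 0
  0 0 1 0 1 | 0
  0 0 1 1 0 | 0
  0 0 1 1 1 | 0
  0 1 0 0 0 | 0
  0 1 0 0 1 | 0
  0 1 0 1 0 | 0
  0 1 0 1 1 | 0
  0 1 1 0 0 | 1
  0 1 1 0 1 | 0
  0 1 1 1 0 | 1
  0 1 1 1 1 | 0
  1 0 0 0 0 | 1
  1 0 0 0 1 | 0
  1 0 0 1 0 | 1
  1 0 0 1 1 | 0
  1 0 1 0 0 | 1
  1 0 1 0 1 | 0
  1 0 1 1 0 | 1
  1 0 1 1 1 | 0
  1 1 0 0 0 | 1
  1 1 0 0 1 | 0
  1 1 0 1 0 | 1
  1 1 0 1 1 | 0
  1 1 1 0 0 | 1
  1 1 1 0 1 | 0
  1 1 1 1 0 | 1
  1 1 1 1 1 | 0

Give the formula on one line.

((a & ~e) | (~a & (~e & (b & c))))

  ~e = 10101010101010101010101010101010
  (a & ~e) = 00000000000000001010101010101010
  ~a = 11111111111111110000000000000000
  (b & c) = 00000000000011110000000000001111
  (~e & (b & c)) = 00000000000010100000000000001010
  (~a & (~e & (b & c))) = 00000000000010100000000000000000
  ((a & ~e) | (~a & (~e & (b & c)))) = 00000000000010101010101010101010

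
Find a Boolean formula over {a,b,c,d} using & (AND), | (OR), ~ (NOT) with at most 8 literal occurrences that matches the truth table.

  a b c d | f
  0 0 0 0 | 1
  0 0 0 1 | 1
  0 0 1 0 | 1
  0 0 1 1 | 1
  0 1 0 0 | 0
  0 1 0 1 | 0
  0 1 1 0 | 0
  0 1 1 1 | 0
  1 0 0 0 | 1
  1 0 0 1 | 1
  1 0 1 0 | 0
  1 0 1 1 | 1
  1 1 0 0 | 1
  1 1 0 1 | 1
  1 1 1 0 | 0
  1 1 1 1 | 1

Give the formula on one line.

  ~c = 1100110011001100
  ~a = 1111111100000000
  (~c | ~a) = 1111111111001100
  ((~c | ~a) | d) = 1111111111011101
  ~b = 1111000011110000
  (a | ~b) = 1111000011111111
  (((~c | ~a) | d) & (a | ~b)) = 1111000011011101

(((~c | ~a) | d) & (a | ~b))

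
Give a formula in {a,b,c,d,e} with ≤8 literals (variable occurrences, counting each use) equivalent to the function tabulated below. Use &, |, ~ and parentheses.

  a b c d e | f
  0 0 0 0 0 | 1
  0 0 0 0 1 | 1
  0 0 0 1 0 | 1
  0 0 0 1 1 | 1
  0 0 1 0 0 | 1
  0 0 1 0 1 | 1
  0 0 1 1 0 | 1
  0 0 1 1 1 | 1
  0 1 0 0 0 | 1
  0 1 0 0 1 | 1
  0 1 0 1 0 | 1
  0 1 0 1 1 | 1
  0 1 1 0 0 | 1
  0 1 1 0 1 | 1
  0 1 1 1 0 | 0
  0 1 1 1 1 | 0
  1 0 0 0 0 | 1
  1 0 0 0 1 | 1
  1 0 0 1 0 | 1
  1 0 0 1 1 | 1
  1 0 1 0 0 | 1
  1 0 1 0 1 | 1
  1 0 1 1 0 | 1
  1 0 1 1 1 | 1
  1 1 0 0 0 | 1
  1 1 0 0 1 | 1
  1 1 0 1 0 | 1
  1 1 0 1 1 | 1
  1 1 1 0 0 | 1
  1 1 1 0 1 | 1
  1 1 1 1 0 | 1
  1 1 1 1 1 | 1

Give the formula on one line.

  ~a = 11111111111111110000000000000000
  (e & ~a) = 01010101010101010000000000000000
  (b | (e & ~a)) = 01010101111111110000000011111111
  ~c = 11110000111100001111000011110000
  ~d = 11001100110011001100110011001100
  (~c | ~d) = 11111100111111001111110011111100
  ((b | (e & ~a)) & (~c | ~d)) = 01010100111111000000000011111100
  ~b = 11111111000000001111111100000000
  (~d | a) = 11001100110011001111111111111111
  (~b | (~d | a)) = 11111111110011001111111111111111
  (((b | (e & ~a)) & (~c | ~d)) | (~b | (~d | a))) = 11111111111111001111111111111111

(((b | (e & ~a)) & (~c | ~d)) | (~b | (~d | a)))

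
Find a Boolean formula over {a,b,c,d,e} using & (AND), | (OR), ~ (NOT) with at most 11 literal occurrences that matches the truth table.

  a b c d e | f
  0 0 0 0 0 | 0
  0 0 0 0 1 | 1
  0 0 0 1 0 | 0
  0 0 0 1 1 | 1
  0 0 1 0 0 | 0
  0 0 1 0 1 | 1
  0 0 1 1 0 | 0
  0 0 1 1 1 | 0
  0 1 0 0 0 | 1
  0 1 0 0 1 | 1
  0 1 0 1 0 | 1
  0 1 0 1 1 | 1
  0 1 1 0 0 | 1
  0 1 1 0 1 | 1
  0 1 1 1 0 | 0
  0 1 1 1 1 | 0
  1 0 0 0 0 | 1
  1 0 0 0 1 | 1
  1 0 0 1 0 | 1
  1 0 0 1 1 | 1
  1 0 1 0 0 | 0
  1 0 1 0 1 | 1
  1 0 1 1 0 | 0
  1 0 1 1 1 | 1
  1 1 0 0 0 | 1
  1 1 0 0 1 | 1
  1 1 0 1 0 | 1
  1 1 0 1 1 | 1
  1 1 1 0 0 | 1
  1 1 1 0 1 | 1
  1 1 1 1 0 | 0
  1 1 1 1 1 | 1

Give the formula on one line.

  ~c = 11110000111100001111000011110000
  (~c & a) = 00000000000000001111000011110000
  (e | (~c & a)) = 01010101010101011111010111110101
  (b | (e | (~c & a))) = 01010101111111111111010111111111
  ~d = 11001100110011001100110011001100
  (a & e) = 00000000000000000101010101010101
  ((a & e) | ~c) = 11110000111100001111010111110101
  (~d | ((a & e) | ~c)) = 11111100111111001111110111111101
  ((b | (e | (~c & a))) & (~d | ((a & e) | ~c))) = 01010100111111001111010111111101

((b | (e | (~c & a))) & (~d | ((a & e) | ~c)))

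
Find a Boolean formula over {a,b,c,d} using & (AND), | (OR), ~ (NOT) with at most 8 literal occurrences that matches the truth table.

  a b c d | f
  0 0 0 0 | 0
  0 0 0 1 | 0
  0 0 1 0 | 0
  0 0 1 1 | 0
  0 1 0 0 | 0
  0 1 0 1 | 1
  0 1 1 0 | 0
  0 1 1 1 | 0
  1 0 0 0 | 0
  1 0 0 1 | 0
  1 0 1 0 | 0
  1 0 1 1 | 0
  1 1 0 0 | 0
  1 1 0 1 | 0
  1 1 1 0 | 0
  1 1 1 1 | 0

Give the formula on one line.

((~a & ~c) & (b & (c | (a | d))))

  ~a = 1111111100000000
  ~c = 1100110011001100
  (~a & ~c) = 1100110000000000
  (a | d) = 0101010111111111
  (c | (a | d)) = 0111011111111111
  (b & (c | (a | d))) = 0000011100001111
  ((~a & ~c) & (b & (c | (a | d)))) = 0000010000000000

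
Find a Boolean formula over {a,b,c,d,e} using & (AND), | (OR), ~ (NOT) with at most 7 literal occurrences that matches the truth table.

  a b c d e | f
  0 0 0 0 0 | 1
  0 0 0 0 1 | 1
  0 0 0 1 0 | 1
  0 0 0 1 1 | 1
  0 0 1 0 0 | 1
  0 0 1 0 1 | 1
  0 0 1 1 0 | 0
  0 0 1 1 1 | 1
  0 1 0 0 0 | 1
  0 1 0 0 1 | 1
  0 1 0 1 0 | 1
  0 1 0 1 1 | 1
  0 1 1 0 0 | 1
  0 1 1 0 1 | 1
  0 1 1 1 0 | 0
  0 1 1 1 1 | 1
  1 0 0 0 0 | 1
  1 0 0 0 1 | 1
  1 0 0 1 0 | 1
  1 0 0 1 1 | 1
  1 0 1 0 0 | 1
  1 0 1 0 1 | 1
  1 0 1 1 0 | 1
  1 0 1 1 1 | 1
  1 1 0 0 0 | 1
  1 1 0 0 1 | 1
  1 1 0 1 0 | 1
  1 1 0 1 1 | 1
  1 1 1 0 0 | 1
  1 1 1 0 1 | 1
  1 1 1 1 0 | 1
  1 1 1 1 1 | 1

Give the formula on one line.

(((~c | ~d) | a) | (e | a))

  ~c = 11110000111100001111000011110000
  ~d = 11001100110011001100110011001100
  (~c | ~d) = 11111100111111001111110011111100
  ((~c | ~d) | a) = 11111100111111001111111111111111
  (e | a) = 01010101010101011111111111111111
  (((~c | ~d) | a) | (e | a)) = 11111101111111011111111111111111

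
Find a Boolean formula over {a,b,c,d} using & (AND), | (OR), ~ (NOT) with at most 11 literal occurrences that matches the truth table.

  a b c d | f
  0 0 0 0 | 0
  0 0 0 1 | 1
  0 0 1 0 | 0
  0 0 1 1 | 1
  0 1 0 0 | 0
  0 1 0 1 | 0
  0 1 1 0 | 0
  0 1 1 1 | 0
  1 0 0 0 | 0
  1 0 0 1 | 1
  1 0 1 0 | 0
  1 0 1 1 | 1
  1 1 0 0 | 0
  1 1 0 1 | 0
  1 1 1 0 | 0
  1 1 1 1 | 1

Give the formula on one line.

(d & ((((c & (d & a)) | (~c & (b | ~d))) & c) | ~b))

  (d & a) = 0000000001010101
  (c & (d & a)) = 0000000000010001
  ~c = 1100110011001100
  ~d = 1010101010101010
  (b | ~d) = 1010111110101111
  (~c & (b | ~d)) = 1000110010001100
  ((c & (d & a)) | (~c & (b | ~d))) = 1000110010011101
  (((c & (d & a)) | (~c & (b | ~d))) & c) = 0000000000010001
  ~b = 1111000011110000
  ((((c & (d & a)) | (~c & (b | ~d))) & c) | ~b) = 1111000011110001
  (d & ((((c & (d & a)) | (~c & (b | ~d))) & c) | ~b)) = 0101000001010001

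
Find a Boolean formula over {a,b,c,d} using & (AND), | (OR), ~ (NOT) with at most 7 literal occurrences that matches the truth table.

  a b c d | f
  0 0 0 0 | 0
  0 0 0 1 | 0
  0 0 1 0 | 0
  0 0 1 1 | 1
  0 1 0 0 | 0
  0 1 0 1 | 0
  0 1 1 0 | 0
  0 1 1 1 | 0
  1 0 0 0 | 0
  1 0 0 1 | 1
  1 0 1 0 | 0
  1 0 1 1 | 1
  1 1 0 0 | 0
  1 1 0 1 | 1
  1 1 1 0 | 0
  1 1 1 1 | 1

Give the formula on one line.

((c | a) & ((a | ~b) & d))

  (c | a) = 0011001111111111
  ~b = 1111000011110000
  (a | ~b) = 1111000011111111
  ((a | ~b) & d) = 0101000001010101
  ((c | a) & ((a | ~b) & d)) = 0001000001010101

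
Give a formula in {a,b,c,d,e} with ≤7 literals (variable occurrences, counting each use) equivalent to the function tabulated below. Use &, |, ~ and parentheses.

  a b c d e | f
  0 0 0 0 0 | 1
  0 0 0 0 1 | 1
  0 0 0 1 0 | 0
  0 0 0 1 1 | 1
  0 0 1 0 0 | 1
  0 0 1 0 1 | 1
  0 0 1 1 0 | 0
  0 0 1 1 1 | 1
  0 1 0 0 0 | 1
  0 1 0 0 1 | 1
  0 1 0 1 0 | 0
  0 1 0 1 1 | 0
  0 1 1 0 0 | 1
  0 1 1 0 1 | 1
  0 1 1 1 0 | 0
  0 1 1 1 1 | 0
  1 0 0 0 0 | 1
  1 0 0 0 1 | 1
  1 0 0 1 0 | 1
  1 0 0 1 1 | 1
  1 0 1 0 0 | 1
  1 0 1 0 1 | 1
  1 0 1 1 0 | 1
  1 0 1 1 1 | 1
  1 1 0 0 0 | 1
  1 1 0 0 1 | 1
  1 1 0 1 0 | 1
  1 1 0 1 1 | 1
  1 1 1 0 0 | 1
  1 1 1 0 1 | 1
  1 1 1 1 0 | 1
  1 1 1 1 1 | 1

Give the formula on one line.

((a | (~b & e)) | (~d | a))

  ~b = 11111111000000001111111100000000
  (~b & e) = 01010101000000000101010100000000
  (a | (~b & e)) = 01010101000000001111111111111111
  ~d = 11001100110011001100110011001100
  (~d | a) = 11001100110011001111111111111111
  ((a | (~b & e)) | (~d | a)) = 11011101110011001111111111111111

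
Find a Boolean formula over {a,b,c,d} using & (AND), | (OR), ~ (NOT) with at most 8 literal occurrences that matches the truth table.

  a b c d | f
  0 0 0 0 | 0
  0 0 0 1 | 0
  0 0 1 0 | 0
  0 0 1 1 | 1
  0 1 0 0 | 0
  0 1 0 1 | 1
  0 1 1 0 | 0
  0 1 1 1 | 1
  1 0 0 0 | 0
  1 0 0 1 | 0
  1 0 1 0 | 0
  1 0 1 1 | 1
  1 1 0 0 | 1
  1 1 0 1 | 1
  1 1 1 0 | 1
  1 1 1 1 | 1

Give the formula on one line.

  (c | b) = 0011111100111111
  (d & (c | b)) = 0001010100010101
  (b | (d & (c | b))) = 0001111100011111
  (b | c) = 0011111100111111
  (a | d) = 0101010111111111
  ((b | c) & (a | d)) = 0001010100111111
  ((b | (d & (c | b))) & ((b | c) & (a | d))) = 0001010100011111

((b | (d & (c | b))) & ((b | c) & (a | d)))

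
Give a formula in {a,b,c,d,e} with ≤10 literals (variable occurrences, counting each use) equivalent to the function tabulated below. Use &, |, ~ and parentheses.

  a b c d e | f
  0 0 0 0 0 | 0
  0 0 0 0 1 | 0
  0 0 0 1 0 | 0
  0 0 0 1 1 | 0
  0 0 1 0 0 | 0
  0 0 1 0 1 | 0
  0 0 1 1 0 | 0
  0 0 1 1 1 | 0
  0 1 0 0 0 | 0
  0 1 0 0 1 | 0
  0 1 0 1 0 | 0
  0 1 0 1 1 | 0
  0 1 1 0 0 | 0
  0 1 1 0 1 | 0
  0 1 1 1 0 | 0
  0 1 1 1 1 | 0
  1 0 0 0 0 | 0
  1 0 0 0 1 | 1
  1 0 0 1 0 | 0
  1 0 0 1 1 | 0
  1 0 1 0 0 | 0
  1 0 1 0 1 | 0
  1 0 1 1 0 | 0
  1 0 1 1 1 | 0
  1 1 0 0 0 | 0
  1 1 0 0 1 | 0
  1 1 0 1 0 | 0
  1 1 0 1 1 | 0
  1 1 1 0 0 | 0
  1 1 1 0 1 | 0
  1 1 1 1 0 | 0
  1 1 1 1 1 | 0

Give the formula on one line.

((((e & ~b) & ~d) & (~c | (e & b))) & a)

  ~b = 11111111000000001111111100000000
  (e & ~b) = 01010101000000000101010100000000
  ~d = 11001100110011001100110011001100
  ((e & ~b) & ~d) = 01000100000000000100010000000000
  ~c = 11110000111100001111000011110000
  (e & b) = 00000000010101010000000001010101
  (~c | (e & b)) = 11110000111101011111000011110101
  (((e & ~b) & ~d) & (~c | (e & b))) = 01000000000000000100000000000000
  ((((e & ~b) & ~d) & (~c | (e & b))) & a) = 00000000000000000100000000000000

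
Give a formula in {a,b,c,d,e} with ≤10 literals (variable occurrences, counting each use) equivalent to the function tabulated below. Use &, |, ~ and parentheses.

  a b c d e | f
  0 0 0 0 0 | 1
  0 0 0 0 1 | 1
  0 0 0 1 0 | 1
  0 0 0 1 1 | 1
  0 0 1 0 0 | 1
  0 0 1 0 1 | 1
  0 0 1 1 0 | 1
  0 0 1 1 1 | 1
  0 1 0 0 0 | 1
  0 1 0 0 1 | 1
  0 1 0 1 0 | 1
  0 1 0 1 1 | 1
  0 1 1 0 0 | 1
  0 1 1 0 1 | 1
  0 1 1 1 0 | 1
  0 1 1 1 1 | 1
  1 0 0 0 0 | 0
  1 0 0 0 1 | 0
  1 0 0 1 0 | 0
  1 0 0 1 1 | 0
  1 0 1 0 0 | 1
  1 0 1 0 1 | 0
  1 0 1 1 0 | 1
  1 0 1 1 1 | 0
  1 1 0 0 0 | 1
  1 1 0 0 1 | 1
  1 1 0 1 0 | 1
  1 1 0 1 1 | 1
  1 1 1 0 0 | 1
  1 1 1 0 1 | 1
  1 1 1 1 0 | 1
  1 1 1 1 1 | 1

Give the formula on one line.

  (a | c) = 00001111000011111111111111111111
  (b & (a | c)) = 00000000000011110000000011111111
  ~a = 11111111111111110000000000000000
  ((b & (a | c)) | ~a) = 11111111111111110000000011111111
  ~b = 11111111000000001111111100000000
  (((b & (a | c)) | ~a) & ~b) = 11111111000000000000000000000000
  ~e = 10101010101010101010101010101010
  (c & ~e) = 00001010000010100000101000001010
  ((((b & (a | c)) | ~a) & ~b) | (c & ~e)) = 11111111000010100000101000001010
  (((((b & (a | c)) | ~a) & ~b) | (c & ~e)) | b) = 11111111111111110000101011111111

(((((b & (a | c)) | ~a) & ~b) | (c & ~e)) | b)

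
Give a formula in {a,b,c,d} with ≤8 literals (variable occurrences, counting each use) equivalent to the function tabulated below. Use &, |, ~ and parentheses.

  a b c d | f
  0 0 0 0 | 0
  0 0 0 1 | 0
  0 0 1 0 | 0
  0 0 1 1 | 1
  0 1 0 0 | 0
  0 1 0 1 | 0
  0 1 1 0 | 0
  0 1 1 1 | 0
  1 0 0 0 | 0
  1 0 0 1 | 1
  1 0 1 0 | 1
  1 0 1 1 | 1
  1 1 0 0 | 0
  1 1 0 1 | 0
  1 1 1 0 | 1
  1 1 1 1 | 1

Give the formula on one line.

  (a & c) = 0000000000110011
  ~b = 1111000011110000
  ~d = 1010101010101010
  (~d | a) = 1010101011111111
  ((~d | a) | c) = 1011101111111111
  (((~d | a) | c) & d) = 0001000101010101
  (~b & (((~d | a) | c) & d)) = 0001000001010000
  ((a & c) | (~b & (((~d | a) | c) & d))) = 0001000001110011

((a & c) | (~b & (((~d | a) | c) & d)))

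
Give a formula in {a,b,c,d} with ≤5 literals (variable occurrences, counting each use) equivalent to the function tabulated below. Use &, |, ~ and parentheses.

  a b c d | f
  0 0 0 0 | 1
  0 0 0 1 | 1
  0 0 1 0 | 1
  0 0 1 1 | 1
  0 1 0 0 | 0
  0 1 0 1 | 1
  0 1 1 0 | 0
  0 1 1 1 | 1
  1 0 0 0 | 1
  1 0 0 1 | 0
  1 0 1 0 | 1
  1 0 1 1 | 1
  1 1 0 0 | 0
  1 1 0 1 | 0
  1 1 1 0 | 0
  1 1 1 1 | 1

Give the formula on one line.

((~b | d) & (~d | (c | ~a)))

  ~b = 1111000011110000
  (~b | d) = 1111010111110101
  ~d = 1010101010101010
  ~a = 1111111100000000
  (c | ~a) = 1111111100110011
  (~d | (c | ~a)) = 1111111110111011
  ((~b | d) & (~d | (c | ~a))) = 1111010110110001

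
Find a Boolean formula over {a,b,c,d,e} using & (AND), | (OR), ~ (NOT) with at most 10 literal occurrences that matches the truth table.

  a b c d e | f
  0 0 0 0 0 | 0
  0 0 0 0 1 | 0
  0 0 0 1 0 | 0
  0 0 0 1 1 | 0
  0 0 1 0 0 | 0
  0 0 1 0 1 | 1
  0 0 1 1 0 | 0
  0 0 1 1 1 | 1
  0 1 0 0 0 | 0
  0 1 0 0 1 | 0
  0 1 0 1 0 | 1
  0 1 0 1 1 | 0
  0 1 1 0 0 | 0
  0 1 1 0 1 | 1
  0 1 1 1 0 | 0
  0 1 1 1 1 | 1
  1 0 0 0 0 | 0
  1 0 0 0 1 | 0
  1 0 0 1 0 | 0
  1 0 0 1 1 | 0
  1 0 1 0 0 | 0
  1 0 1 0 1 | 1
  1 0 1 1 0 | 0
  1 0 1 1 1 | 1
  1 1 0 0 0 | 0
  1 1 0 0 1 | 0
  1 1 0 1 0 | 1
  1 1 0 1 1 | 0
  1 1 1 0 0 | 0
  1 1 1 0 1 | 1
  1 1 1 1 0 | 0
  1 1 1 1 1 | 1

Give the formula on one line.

  ~b = 11111111000000001111111100000000
  (~b & d) = 00110011000000000011001100000000
  (c | (~b & d)) = 00111111000011110011111100001111
  (e & (c | (~b & d))) = 00010101000001010001010100000101
  ~c = 11110000111100001111000011110000
  (~c & b) = 00000000111100000000000011110000
  ((~c & b) & d) = 00000000001100000000000000110000
  ((e & (c | (~b & d))) | ((~c & b) & d)) = 00010101001101010001010100110101
  ~e = 10101010101010101010101010101010
  (c | ~e) = 10101111101011111010111110101111
  (((e & (c | (~b & d))) | ((~c & b) & d)) & (c | ~e)) = 00000101001001010000010100100101

(((e & (c | (~b & d))) | ((~c & b) & d)) & (c | ~e))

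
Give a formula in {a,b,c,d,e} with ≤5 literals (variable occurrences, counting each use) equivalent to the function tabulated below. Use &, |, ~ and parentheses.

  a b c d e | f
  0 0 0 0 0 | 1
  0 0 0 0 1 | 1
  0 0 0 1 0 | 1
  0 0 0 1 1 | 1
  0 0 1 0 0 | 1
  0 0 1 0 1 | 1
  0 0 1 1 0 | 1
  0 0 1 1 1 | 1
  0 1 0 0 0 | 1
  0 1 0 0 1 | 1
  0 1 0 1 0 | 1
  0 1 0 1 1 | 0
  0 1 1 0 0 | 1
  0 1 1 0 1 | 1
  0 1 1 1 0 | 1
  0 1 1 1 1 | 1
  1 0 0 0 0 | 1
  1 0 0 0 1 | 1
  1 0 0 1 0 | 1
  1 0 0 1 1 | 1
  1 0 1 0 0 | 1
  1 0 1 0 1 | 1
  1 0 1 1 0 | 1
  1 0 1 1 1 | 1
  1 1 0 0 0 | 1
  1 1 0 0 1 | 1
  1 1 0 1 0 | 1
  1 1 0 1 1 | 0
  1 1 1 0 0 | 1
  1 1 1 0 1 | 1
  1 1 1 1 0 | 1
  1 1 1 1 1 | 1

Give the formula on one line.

  (c & e) = 00000101000001010000010100000101
  ~b = 11111111000000001111111100000000
  ~d = 11001100110011001100110011001100
  (~b | ~d) = 11111111110011001111111111001100
  ~e = 10101010101010101010101010101010
  ((~b | ~d) | ~e) = 11111111111011101111111111101110
  ((c & e) | ((~b | ~d) | ~e)) = 11111111111011111111111111101111

((c & e) | ((~b | ~d) | ~e))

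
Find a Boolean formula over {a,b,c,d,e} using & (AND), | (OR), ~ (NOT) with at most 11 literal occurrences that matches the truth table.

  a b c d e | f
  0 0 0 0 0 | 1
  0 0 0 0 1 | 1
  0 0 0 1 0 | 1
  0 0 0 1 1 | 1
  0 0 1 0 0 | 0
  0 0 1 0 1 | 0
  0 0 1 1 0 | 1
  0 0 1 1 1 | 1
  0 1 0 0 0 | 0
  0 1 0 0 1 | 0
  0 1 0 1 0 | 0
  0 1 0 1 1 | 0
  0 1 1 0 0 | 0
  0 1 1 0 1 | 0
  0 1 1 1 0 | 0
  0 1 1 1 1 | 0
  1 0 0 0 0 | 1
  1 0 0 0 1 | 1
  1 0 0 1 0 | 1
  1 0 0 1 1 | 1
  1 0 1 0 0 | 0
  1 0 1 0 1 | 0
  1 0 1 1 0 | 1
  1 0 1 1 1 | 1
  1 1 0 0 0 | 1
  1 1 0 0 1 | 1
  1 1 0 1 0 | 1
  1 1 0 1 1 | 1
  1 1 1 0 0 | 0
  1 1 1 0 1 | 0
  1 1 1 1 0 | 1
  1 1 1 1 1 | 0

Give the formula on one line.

  ~c = 11110000111100001111000011110000
  ~a = 11111111111111110000000000000000
  (~c | ~a) = 11111111111111111111000011110000
  ((~c | ~a) & a) = 00000000000000001111000011110000
  ~e = 10101010101010101010101010101010
  (a & ~e) = 00000000000000001010101010101010
  ~b = 11111111000000001111111100000000
  ((a & ~e) | ~b) = 11111111000000001111111110101010
  (d | ~c) = 11110011111100111111001111110011
  (((a & ~e) | ~b) & (d | ~c)) = 11110011000000001111001110100010
  (((~c | ~a) & a) | (((a & ~e) | ~b) & (d | ~c))) = 11110011000000001111001111110010

(((~c | ~a) & a) | (((a & ~e) | ~b) & (d | ~c)))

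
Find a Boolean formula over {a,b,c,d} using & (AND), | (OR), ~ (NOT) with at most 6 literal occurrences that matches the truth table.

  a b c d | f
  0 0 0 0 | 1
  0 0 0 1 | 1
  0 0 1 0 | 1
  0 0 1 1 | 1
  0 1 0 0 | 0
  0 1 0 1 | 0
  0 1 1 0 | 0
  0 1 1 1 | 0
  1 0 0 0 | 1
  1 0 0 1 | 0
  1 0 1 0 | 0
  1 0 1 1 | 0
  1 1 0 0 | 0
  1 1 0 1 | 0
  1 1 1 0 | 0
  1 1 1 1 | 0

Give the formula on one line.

(((~d & ~b) & (~c & a)) | (~a & ~b))

  ~d = 1010101010101010
  ~b = 1111000011110000
  (~d & ~b) = 1010000010100000
  ~c = 1100110011001100
  (~c & a) = 0000000011001100
  ((~d & ~b) & (~c & a)) = 0000000010000000
  ~a = 1111111100000000
  (~a & ~b) = 1111000000000000
  (((~d & ~b) & (~c & a)) | (~a & ~b)) = 1111000010000000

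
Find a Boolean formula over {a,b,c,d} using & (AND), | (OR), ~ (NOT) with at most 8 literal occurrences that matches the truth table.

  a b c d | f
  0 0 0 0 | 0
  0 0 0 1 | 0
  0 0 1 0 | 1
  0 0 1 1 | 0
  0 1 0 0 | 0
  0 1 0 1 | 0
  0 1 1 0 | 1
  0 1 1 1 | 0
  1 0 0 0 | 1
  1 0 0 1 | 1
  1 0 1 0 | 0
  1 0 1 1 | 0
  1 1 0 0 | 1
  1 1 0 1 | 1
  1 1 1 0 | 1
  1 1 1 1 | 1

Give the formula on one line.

((((b & a) | ~c) | ~a) & ((a | c) & (~d | a)))

  (b & a) = 0000000000001111
  ~c = 1100110011001100
  ((b & a) | ~c) = 1100110011001111
  ~a = 1111111100000000
  (((b & a) | ~c) | ~a) = 1111111111001111
  (a | c) = 0011001111111111
  ~d = 1010101010101010
  (~d | a) = 1010101011111111
  ((a | c) & (~d | a)) = 0010001011111111
  ((((b & a) | ~c) | ~a) & ((a | c) & (~d | a))) = 0010001011001111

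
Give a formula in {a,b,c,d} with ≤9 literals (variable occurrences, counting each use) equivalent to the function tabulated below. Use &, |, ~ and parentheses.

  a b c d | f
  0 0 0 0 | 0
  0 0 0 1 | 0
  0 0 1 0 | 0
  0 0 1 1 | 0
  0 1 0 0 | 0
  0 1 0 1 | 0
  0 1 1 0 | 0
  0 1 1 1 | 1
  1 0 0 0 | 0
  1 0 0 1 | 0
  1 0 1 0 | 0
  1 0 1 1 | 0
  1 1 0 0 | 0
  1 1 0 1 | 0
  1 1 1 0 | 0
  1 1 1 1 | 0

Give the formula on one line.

  ~d = 1010101010101010
  (b | ~d) = 1010111110101111
  ~a = 1111111100000000
  (~a & c) = 0011001100000000
  ((b | ~d) & (~a & c)) = 0010001100000000
  (((b | ~d) & (~a & c)) & b) = 0000001100000000
  (c & d) = 0001000100010001
  ((((b | ~d) & (~a & c)) & b) & (c & d)) = 0000000100000000

((((b | ~d) & (~a & c)) & b) & (c & d))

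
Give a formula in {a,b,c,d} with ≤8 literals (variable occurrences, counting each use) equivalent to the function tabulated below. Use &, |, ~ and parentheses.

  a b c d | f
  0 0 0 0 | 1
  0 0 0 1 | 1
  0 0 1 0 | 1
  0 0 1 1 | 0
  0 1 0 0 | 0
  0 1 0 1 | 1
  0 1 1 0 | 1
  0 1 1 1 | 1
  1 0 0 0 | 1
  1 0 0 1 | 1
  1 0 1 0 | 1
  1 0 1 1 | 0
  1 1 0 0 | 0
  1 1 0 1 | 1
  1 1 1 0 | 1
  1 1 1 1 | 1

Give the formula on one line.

  ~d = 1010101010101010
  (c & ~d) = 0010001000100010
  (d & b) = 0000010100000101
  ~c = 1100110011001100
  ~b = 1111000011110000
  (~c & ~b) = 1100000011000000
  ((d & b) | (~c & ~b)) = 1100010111000101
  ((c & ~d) | ((d & b) | (~c & ~b))) = 1110011111100111

((c & ~d) | ((d & b) | (~c & ~b)))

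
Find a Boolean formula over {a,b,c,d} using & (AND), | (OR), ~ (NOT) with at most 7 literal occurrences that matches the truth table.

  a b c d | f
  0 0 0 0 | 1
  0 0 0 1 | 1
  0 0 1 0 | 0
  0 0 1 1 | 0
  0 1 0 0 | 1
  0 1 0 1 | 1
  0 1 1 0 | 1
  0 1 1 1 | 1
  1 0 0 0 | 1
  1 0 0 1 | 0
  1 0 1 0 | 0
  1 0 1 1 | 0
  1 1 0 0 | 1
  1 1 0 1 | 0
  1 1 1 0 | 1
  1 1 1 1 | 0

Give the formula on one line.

  ~a = 1111111100000000
  ~d = 1010101010101010
  (~a | ~d) = 1111111110101010
  ~c = 1100110011001100
  (b | ~c) = 1100111111001111
  ((~a | ~d) & (b | ~c)) = 1100111110001010

((~a | ~d) & (b | ~c))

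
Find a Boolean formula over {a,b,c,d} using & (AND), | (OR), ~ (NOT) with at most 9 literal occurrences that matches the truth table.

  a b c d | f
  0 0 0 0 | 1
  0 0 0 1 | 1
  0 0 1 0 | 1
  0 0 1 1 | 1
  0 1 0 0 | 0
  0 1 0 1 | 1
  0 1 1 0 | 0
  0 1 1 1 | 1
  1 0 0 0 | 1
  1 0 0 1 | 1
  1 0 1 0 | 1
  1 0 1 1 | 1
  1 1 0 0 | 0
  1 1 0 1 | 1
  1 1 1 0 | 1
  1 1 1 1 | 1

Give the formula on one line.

  (c & a) = 0000000000110011
  ~b = 1111000011110000
  (~b & d) = 0101000001010000
  ~c = 1100110011001100
  (~c & d) = 0100010001000100
  ((~b & d) & (~c & d)) = 0100000001000000
  ((c & a) | ((~b & d) & (~c & d))) = 0100000001110011
  (~b | d) = 1111010111110101
  (((c & a) | ((~b & d) & (~c & d))) | (~b | d)) = 1111010111110111

(((c & a) | ((~b & d) & (~c & d))) | (~b | d))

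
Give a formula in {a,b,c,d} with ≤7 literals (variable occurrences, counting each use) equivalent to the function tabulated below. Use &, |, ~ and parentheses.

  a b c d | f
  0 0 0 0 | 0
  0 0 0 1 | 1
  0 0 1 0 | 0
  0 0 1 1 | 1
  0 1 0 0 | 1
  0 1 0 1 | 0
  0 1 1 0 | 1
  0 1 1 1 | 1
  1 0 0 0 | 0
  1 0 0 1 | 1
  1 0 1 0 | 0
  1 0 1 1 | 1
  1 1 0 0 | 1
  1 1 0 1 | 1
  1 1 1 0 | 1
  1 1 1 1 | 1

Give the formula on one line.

  (d | b) = 0101111101011111
  (c | a) = 0011001111111111
  ~b = 1111000011110000
  ~d = 1010101010101010
  (~b | ~d) = 1111101011111010
  ((c | a) | (~b | ~d)) = 1111101111111111
  ((d | b) & ((c | a) | (~b | ~d))) = 0101101101011111

((d | b) & ((c | a) | (~b | ~d)))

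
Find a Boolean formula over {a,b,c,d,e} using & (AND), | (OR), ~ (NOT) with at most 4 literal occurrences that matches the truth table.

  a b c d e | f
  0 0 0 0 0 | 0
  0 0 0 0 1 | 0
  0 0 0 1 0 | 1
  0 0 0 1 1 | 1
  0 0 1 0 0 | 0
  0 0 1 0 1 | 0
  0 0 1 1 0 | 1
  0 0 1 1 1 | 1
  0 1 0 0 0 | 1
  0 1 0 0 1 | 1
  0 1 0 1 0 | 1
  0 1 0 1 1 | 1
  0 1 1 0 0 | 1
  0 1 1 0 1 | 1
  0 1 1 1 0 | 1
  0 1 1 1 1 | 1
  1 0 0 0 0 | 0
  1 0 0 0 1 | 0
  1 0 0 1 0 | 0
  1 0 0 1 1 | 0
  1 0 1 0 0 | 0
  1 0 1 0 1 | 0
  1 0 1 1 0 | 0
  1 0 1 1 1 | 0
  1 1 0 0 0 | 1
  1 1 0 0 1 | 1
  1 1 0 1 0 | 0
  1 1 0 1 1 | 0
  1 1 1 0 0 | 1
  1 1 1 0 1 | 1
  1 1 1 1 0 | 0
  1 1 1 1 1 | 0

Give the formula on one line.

((~a & d) | (~d & b))

  ~a = 11111111111111110000000000000000
  (~a & d) = 00110011001100110000000000000000
  ~d = 11001100110011001100110011001100
  (~d & b) = 00000000110011000000000011001100
  ((~a & d) | (~d & b)) = 00110011111111110000000011001100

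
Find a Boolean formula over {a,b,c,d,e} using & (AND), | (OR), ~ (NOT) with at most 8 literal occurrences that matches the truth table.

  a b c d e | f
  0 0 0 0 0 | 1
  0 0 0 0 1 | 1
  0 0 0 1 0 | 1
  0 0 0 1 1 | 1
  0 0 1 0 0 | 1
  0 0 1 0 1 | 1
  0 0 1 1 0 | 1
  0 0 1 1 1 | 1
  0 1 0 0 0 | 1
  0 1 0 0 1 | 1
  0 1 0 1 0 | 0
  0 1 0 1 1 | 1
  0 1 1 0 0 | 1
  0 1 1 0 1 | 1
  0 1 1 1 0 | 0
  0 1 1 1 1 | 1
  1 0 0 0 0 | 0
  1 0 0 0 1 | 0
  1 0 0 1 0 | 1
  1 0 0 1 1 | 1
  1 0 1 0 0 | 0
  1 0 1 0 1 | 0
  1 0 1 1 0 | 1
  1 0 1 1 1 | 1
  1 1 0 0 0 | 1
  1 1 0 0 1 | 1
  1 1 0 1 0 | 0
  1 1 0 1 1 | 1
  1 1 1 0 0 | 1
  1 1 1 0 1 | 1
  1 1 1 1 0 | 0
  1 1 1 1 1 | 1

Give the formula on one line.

  ~d = 11001100110011001100110011001100
  (~d | e) = 11011101110111011101110111011101
  ((~d | e) & b) = 00000000110111010000000011011101
  ~b = 11111111000000001111111100000000
  ~a = 11111111111111110000000000000000
  (d | ~a) = 11111111111111110011001100110011
  (~b & (d | ~a)) = 11111111000000000011001100000000
  (((~d | e) & b) | (~b & (d | ~a))) = 11111111110111010011001111011101

(((~d | e) & b) | (~b & (d | ~a)))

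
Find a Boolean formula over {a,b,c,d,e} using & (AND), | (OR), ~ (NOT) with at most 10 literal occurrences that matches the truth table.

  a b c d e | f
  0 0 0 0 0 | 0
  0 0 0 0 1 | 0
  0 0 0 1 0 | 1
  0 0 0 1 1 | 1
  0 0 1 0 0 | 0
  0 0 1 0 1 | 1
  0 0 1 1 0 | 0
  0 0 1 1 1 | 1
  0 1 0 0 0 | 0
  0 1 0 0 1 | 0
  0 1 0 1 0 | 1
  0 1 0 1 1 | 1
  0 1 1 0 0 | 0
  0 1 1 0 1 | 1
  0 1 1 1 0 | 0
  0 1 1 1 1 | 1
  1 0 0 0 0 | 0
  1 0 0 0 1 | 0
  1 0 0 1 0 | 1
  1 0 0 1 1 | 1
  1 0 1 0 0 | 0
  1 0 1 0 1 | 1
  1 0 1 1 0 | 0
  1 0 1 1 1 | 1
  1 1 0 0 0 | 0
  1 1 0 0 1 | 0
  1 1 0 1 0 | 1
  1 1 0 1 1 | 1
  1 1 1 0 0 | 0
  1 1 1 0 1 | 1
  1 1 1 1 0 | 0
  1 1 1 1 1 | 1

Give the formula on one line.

(((~c | (e & (c | d))) & c) | (d & (~d | ~c)))

  ~c = 11110000111100001111000011110000
  (c | d) = 00111111001111110011111100111111
  (e & (c | d)) = 00010101000101010001010100010101
  (~c | (e & (c | d))) = 11110101111101011111010111110101
  ((~c | (e & (c | d))) & c) = 00000101000001010000010100000101
  ~d = 11001100110011001100110011001100
  (~d | ~c) = 11111100111111001111110011111100
  (d & (~d | ~c)) = 00110000001100000011000000110000
  (((~c | (e & (c | d))) & c) | (d & (~d | ~c))) = 00110101001101010011010100110101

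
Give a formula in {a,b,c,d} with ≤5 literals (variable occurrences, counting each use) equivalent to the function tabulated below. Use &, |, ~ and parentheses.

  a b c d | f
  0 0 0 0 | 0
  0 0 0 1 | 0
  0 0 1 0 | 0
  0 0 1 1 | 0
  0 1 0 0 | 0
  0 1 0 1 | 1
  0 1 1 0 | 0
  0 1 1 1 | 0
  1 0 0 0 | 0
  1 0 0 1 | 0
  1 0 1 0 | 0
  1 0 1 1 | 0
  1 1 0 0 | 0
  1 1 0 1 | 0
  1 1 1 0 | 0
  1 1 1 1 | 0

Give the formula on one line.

  ~c = 1100110011001100
  (~c & b) = 0000110000001100
  ~a = 1111111100000000
  (~a & d) = 0101010100000000
  ((~a & d) & b) = 0000010100000000
  ((~c & b) & ((~a & d) & b)) = 0000010000000000

((~c & b) & ((~a & d) & b))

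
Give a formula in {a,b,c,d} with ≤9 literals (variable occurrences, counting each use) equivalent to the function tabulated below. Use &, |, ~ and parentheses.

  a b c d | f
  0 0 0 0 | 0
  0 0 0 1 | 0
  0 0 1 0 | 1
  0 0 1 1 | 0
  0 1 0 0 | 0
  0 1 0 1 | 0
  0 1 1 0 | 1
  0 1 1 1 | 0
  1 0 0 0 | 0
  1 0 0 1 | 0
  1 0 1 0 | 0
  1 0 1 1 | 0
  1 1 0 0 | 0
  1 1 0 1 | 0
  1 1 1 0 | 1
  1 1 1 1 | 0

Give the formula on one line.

  ~a = 1111111100000000
  (~a | d) = 1111111101010101
  (c & (~a | d)) = 0011001100010001
  (b | (c & (~a | d))) = 0011111100011111
  ~d = 1010101010101010
  ((b | (c & (~a | d))) & ~d) = 0010101000001010
  ~b = 1111000011110000
  (c | ~b) = 1111001111110011
  (((b | (c & (~a | d))) & ~d) & (c | ~b)) = 0010001000000010

(((b | (c & (~a | d))) & ~d) & (c | ~b))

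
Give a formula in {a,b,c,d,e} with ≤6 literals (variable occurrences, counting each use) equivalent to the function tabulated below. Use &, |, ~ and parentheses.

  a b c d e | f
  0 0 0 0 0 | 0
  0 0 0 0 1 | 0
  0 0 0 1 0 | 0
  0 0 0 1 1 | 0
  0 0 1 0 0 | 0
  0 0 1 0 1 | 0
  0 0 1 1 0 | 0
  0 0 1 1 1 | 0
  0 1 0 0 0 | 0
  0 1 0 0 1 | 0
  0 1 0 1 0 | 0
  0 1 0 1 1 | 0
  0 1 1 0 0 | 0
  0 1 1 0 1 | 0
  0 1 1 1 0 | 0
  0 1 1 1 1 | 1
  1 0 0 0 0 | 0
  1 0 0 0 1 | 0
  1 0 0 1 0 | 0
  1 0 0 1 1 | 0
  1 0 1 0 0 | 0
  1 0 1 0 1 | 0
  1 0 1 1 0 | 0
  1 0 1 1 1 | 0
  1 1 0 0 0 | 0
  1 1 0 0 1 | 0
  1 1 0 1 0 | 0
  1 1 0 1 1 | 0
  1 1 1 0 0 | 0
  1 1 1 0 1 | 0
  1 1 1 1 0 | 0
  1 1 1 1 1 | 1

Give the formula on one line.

  (c & e) = 00000101000001010000010100000101
  (d & b) = 00000000001100110000000000110011
  ((c & e) & (d & b)) = 00000000000000010000000000000001

((c & e) & (d & b))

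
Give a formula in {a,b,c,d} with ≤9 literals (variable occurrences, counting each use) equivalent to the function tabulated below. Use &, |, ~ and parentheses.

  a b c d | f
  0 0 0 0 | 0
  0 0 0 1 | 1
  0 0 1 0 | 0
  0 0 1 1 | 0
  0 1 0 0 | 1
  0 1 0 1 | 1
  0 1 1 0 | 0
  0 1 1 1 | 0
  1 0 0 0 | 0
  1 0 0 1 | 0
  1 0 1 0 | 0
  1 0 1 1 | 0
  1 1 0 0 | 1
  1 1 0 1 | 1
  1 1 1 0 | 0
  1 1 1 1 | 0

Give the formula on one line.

((((b | a) | (b | d)) & (b | (~a | c))) & ~c)

  (b | a) = 0000111111111111
  (b | d) = 0101111101011111
  ((b | a) | (b | d)) = 0101111111111111
  ~a = 1111111100000000
  (~a | c) = 1111111100110011
  (b | (~a | c)) = 1111111100111111
  (((b | a) | (b | d)) & (b | (~a | c))) = 0101111100111111
  ~c = 1100110011001100
  ((((b | a) | (b | d)) & (b | (~a | c))) & ~c) = 0100110000001100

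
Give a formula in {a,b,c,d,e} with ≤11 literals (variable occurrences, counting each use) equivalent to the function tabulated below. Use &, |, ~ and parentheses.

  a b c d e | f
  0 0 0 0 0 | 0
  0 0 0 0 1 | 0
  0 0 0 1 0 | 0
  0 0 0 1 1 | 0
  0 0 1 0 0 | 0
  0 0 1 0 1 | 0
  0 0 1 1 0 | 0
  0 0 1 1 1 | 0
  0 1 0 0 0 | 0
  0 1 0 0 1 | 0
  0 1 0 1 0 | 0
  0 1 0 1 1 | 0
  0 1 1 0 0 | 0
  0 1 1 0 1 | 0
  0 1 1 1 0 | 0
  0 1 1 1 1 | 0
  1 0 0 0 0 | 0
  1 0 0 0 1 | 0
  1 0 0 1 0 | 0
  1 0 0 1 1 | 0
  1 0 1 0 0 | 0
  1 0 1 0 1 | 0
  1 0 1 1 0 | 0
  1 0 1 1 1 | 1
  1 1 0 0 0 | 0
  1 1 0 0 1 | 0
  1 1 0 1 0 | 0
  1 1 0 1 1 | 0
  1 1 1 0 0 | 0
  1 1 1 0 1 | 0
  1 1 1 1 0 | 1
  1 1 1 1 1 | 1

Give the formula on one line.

(((c | ~e) & (~d | a)) & ((c & d) & ((d & b) | e)))

  ~e = 10101010101010101010101010101010
  (c | ~e) = 10101111101011111010111110101111
  ~d = 11001100110011001100110011001100
  (~d | a) = 11001100110011001111111111111111
  ((c | ~e) & (~d | a)) = 10001100100011001010111110101111
  (c & d) = 00000011000000110000001100000011
  (d & b) = 00000000001100110000000000110011
  ((d & b) | e) = 01010101011101110101010101110111
  ((c & d) & ((d & b) | e)) = 00000001000000110000000100000011
  (((c | ~e) & (~d | a)) & ((c & d) & ((d & b) | e))) = 00000000000000000000000100000011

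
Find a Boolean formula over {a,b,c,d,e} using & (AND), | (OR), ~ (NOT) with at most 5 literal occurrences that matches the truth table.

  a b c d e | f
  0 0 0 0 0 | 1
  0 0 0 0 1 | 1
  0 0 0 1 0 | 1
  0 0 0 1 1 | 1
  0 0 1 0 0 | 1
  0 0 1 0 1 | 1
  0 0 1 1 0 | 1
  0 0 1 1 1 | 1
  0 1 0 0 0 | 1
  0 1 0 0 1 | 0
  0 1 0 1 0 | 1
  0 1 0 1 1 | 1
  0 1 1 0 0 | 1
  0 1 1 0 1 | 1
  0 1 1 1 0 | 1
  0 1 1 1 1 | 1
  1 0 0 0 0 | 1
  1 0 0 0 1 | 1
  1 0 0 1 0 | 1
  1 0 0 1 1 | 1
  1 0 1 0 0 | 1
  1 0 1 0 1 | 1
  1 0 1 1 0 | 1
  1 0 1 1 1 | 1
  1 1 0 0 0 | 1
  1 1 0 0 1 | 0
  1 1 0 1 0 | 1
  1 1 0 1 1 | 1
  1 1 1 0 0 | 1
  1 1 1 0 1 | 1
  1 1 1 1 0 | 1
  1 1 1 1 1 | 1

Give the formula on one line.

((e & (c | ~b)) | (~e | d))

  ~b = 11111111000000001111111100000000
  (c | ~b) = 11111111000011111111111100001111
  (e & (c | ~b)) = 01010101000001010101010100000101
  ~e = 10101010101010101010101010101010
  (~e | d) = 10111011101110111011101110111011
  ((e & (c | ~b)) | (~e | d)) = 11111111101111111111111110111111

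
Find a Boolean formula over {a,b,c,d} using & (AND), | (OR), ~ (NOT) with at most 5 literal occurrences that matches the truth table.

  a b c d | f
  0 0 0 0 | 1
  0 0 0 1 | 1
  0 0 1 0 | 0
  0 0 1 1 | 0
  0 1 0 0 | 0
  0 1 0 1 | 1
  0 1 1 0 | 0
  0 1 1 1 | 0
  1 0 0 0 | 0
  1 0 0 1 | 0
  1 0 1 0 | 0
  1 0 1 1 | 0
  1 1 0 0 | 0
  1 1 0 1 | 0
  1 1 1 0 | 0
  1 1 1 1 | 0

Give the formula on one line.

(~c & ((d | ~b) & ~a))

  ~c = 1100110011001100
  ~b = 1111000011110000
  (d | ~b) = 1111010111110101
  ~a = 1111111100000000
  ((d | ~b) & ~a) = 1111010100000000
  (~c & ((d | ~b) & ~a)) = 1100010000000000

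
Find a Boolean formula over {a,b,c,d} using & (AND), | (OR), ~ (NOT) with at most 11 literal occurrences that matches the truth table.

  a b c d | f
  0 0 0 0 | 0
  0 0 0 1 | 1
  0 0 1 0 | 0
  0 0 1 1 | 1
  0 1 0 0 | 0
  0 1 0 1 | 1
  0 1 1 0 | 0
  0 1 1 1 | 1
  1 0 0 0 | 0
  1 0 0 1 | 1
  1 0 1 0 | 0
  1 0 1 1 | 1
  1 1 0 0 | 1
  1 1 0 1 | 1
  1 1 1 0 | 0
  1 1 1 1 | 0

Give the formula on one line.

  ~a = 1111111100000000
  (~a & d) = 0101010100000000
  ~b = 1111000011110000
  ((~a & d) | ~b) = 1111010111110000
  (((~a & d) | ~b) & d) = 0101010101010000
  ~c = 1100110011001100
  (b & ~c) = 0000110000001100
  (a & ~c) = 0000000011001100
  ((b & ~c) & (a & ~c)) = 0000000000001100
  ((((~a & d) | ~b) & d) | ((b & ~c) & (a & ~c))) = 0101010101011100

((((~a & d) | ~b) & d) | ((b & ~c) & (a & ~c)))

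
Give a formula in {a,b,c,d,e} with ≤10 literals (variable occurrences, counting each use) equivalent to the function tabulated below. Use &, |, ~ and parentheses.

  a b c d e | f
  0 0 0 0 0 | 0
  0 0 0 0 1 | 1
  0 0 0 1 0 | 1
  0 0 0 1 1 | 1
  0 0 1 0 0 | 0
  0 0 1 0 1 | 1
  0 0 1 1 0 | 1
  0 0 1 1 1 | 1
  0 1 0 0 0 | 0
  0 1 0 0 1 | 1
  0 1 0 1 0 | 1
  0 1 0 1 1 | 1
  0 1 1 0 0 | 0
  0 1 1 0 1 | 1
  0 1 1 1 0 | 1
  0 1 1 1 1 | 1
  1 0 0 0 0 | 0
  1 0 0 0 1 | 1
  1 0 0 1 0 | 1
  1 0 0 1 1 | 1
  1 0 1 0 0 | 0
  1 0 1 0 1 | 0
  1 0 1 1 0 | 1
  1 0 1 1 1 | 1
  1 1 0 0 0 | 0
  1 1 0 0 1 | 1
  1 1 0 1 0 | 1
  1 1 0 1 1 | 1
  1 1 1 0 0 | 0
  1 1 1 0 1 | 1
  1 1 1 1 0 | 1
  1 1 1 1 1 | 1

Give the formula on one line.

  ~c = 11110000111100001111000011110000
  (~c & b) = 00000000111100000000000011110000
  ((~c & b) | e) = 01010101111101010101010111110101
  ~a = 11111111111111110000000000000000
  (~c | ~a) = 11111111111111111111000011110000
  ((~c | ~a) | b) = 11111111111111111111000011111111
  (d | e) = 01110111011101110111011101110111
  (((~c | ~a) | b) & (d | e)) = 01110111011101110111000001110111
  (((~c & b) | e) & (((~c | ~a) | b) & (d | e))) = 01010101011101010101000001110101
  ((((~c & b) | e) & (((~c | ~a) | b) & (d | e))) | d) = 01110111011101110111001101110111

((((~c & b) | e) & (((~c | ~a) | b) & (d | e))) | d)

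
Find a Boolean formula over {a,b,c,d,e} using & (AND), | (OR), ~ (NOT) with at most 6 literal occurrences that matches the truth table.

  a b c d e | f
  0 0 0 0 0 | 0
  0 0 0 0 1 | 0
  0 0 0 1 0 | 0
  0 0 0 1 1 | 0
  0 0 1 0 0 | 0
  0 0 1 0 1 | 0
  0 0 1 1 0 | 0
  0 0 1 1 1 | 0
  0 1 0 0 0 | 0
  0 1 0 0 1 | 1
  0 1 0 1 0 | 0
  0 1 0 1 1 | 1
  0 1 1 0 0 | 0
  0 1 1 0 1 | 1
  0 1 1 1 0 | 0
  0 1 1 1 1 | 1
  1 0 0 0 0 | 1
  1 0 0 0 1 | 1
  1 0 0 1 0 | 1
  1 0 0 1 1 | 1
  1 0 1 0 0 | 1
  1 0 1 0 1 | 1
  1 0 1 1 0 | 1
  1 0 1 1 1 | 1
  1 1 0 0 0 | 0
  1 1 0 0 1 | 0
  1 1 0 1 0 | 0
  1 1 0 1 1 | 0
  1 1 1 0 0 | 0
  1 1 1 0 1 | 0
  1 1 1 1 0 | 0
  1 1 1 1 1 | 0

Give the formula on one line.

  (b & e) = 00000000010101010000000001010101
  ~a = 11111111111111110000000000000000
  ((b & e) & ~a) = 00000000010101010000000000000000
  ~b = 11111111000000001111111100000000
  (~b & a) = 00000000000000001111111100000000
  (((b & e) & ~a) | (~b & a)) = 00000000010101011111111100000000

(((b & e) & ~a) | (~b & a))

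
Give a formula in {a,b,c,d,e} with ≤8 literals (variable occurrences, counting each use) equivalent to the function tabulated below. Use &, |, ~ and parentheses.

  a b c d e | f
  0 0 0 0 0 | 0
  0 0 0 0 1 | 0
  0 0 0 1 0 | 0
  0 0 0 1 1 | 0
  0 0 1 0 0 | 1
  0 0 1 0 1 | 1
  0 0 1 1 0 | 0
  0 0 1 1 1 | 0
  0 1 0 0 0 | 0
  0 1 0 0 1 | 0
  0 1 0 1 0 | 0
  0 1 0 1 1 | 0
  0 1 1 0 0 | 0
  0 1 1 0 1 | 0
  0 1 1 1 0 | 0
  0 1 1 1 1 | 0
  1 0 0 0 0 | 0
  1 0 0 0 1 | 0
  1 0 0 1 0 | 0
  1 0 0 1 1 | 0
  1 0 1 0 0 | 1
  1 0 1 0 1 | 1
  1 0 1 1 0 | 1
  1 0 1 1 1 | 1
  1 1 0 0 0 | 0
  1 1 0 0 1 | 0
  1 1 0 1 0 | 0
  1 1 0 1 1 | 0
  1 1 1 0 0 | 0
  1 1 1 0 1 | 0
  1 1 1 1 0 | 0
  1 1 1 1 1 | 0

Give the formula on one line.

(((~d & (c | e)) | a) & (c & ~b))

  ~d = 11001100110011001100110011001100
  (c | e) = 01011111010111110101111101011111
  (~d & (c | e)) = 01001100010011000100110001001100
  ((~d & (c | e)) | a) = 01001100010011001111111111111111
  ~b = 11111111000000001111111100000000
  (c & ~b) = 00001111000000000000111100000000
  (((~d & (c | e)) | a) & (c & ~b)) = 00001100000000000000111100000000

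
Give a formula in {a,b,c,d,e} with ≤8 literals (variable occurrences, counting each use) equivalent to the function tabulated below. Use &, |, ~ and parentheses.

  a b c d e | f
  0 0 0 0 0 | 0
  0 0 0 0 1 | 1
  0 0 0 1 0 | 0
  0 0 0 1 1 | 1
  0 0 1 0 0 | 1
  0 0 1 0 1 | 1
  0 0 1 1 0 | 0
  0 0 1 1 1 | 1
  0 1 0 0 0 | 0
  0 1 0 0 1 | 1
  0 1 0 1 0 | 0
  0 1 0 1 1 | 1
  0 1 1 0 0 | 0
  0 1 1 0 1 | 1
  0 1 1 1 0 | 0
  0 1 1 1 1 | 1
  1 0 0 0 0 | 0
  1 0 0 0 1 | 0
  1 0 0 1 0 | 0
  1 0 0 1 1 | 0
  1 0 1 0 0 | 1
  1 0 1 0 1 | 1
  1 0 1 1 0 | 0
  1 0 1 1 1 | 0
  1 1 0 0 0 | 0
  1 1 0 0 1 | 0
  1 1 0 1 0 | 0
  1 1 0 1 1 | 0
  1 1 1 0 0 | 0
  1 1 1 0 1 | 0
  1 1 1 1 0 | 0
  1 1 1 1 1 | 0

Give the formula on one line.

  ~d = 11001100110011001100110011001100
  ~b = 11111111000000001111111100000000
  (~d & ~b) = 11001100000000001100110000000000
  (c & (~d & ~b)) = 00001100000000000000110000000000
  ~a = 11111111111111110000000000000000
  (e & ~a) = 01010101010101010000000000000000
  ((c & (~d & ~b)) | (e & ~a)) = 01011101010101010000110000000000

((c & (~d & ~b)) | (e & ~a))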